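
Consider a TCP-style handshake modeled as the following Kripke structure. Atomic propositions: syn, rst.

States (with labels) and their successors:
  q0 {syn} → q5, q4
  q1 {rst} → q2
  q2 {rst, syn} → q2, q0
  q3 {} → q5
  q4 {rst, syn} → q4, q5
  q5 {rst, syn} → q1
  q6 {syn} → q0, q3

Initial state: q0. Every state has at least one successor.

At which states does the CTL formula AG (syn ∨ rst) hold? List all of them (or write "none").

{q0, q1, q2, q4, q5}

States satisfying syn ∨ rst: {q0, q1, q2, q4, q5, q6}.
States satisfying AG (syn ∨ rst): {q0, q1, q2, q4, q5}.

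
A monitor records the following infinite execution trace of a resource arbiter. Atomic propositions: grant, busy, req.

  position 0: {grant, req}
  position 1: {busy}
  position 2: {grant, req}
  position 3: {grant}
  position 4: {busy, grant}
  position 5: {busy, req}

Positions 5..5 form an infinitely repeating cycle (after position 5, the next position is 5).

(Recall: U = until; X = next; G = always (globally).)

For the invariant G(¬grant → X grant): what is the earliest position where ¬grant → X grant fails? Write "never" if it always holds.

Check ¬grant → X grant at each position in order: 0 ✓, 1 ✓, 2 ✓, 3 ✓, 4 ✓.
At position 5 the labels are {busy, req} and the next position 5 has {busy, req}, so ¬grant → X grant is false there. This is the first violation.

5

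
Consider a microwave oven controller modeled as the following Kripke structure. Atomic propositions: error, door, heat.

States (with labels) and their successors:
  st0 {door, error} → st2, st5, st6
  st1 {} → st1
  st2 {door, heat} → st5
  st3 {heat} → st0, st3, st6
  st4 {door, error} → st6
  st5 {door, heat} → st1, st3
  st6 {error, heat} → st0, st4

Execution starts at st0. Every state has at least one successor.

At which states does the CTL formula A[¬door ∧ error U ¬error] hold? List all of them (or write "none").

{st1, st2, st3, st5}

States satisfying ¬door ∧ error: {st6}.
States satisfying ¬error: {st1, st2, st3, st5}.
States satisfying A[¬door ∧ error U ¬error]: {st1, st2, st3, st5}.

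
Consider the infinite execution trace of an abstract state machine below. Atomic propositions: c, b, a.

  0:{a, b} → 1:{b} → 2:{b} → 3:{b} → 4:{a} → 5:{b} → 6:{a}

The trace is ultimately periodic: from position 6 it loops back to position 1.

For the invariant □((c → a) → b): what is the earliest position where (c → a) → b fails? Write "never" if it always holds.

4

Check (c → a) → b at each position in order: 0 ✓, 1 ✓, 2 ✓, 3 ✓.
At position 4 the labels are {a}, so (c → a) → b is false there. This is the first violation.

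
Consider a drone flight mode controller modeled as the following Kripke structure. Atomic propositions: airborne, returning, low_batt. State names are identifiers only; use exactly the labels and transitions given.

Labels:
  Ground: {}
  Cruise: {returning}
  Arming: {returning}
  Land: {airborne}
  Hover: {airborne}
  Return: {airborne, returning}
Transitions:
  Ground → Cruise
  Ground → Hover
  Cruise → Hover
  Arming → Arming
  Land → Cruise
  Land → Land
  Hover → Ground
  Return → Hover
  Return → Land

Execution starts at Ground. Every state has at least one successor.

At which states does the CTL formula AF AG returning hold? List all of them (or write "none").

States satisfying AG returning: {Arming}.
States satisfying AF AG returning: {Arming}.

{Arming}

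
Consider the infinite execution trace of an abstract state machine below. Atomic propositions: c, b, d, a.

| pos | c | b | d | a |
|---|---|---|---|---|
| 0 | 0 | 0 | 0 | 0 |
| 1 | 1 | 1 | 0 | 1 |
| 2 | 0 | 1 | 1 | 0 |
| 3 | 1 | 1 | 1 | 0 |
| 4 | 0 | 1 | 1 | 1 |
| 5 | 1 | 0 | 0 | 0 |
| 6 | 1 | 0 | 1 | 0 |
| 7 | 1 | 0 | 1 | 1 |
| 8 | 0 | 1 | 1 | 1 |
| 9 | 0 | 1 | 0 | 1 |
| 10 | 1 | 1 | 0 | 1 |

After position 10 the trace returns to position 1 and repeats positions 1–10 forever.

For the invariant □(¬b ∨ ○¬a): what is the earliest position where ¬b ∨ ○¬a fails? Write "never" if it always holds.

Check ¬b ∨ ○¬a at each position in order: 0 ✓, 1 ✓, 2 ✓.
At position 3 the labels are {b, c, d} and the next position 4 has {a, b, d}, so ¬b ∨ ○¬a is false there. This is the first violation.

3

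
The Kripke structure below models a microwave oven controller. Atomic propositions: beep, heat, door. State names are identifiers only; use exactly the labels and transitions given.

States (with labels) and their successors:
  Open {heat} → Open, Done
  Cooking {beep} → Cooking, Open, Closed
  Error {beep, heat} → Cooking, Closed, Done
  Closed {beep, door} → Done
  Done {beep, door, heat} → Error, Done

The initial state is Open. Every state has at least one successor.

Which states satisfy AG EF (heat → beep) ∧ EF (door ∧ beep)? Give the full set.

{Open, Cooking, Error, Closed, Done}

States satisfying EF (heat → beep): {Open, Cooking, Error, Closed, Done}.
States satisfying AG EF (heat → beep): {Open, Cooking, Error, Closed, Done}.
States satisfying door ∧ beep: {Closed, Done}.
States satisfying EF (door ∧ beep): {Open, Cooking, Error, Closed, Done}.
States satisfying AG EF (heat → beep) ∧ EF (door ∧ beep): {Open, Cooking, Error, Closed, Done}.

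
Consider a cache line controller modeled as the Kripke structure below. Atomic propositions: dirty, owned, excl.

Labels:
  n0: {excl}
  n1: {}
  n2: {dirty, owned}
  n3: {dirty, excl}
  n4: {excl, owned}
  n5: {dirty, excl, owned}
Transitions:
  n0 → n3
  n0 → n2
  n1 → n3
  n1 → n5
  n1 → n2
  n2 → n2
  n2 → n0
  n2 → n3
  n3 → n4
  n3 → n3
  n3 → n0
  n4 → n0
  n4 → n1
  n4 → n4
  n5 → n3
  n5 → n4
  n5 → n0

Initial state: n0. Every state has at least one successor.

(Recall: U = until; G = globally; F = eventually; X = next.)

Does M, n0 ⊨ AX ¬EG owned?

Does not hold

States satisfying ¬EG owned: {n0, n1, n3}.
States satisfying AX ¬EG owned: ∅.
n0 ∉ Sat(AX ¬EG owned).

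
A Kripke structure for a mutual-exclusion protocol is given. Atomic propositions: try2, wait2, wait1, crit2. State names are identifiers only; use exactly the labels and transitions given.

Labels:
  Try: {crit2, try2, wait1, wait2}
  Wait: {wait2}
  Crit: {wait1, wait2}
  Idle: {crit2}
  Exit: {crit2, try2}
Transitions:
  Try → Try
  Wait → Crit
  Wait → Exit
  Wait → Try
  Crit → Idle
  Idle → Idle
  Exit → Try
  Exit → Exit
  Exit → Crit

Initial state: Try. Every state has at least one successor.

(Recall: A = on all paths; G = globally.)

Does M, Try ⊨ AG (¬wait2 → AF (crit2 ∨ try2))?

Satisfied

States satisfying ¬wait2 → AF (crit2 ∨ try2): {Try, Wait, Crit, Idle, Exit}.
States satisfying AG (¬wait2 → AF (crit2 ∨ try2)): {Try, Wait, Crit, Idle, Exit}.
Every state reachable from Try satisfies ¬wait2 → AF (crit2 ∨ try2).
Try ∈ Sat(AG (¬wait2 → AF (crit2 ∨ try2))).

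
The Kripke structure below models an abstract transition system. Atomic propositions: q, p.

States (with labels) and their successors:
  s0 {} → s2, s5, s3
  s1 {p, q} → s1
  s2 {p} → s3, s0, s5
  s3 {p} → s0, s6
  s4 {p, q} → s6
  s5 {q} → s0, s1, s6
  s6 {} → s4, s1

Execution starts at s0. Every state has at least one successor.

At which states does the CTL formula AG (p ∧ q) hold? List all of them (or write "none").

{s1}

States satisfying p ∧ q: {s1, s4}.
States satisfying AG (p ∧ q): {s1}.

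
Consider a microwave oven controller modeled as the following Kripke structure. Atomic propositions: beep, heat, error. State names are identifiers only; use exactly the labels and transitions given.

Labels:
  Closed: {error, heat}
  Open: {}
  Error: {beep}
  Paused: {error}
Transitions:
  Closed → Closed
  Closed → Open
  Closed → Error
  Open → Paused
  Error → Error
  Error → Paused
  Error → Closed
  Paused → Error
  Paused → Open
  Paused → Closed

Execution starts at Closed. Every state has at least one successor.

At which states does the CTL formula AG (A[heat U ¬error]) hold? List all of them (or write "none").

States satisfying A[heat U ¬error]: {Open, Error}.
States satisfying AG (A[heat U ¬error]): ∅.

none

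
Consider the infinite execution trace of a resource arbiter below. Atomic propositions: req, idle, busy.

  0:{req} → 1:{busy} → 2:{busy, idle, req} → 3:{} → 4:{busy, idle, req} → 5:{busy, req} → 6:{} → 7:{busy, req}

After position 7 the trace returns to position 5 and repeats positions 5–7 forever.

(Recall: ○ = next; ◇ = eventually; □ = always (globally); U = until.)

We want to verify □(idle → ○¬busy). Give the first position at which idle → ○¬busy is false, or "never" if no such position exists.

Check idle → ○¬busy at each position in order: 0 ✓, 1 ✓, 2 ✓, 3 ✓.
At position 4 the labels are {busy, idle, req} and the next position 5 has {busy, req}, so idle → ○¬busy is false there. This is the first violation.

4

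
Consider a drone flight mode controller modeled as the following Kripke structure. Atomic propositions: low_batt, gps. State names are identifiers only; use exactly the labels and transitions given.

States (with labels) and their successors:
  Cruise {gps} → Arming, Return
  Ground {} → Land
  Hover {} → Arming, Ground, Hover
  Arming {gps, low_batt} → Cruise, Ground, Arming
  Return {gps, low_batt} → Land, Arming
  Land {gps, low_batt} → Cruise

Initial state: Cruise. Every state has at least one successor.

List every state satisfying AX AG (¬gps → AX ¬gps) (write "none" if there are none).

none

States satisfying AG (¬gps → AX ¬gps): ∅.
States satisfying AX AG (¬gps → AX ¬gps): ∅.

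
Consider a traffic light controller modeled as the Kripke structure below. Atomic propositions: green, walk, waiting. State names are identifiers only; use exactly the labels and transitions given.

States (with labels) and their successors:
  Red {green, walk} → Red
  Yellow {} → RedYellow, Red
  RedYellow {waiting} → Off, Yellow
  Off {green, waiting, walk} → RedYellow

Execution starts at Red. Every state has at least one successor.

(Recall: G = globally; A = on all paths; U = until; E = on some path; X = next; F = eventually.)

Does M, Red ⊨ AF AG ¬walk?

Does not hold

States satisfying AG ¬walk: ∅.
States satisfying AF AG ¬walk: ∅.
There is a path from Red along which AG ¬walk never holds.
Red ∉ Sat(AF AG ¬walk).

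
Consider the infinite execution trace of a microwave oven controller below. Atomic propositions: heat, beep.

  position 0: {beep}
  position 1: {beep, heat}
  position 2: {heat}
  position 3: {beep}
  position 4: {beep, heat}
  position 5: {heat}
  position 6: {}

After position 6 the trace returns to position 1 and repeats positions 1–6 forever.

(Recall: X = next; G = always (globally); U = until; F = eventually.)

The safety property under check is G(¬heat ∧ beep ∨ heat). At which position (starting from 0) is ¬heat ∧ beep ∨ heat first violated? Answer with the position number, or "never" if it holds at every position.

6

Check ¬heat ∧ beep ∨ heat at each position in order: 0 ✓, 1 ✓, 2 ✓, 3 ✓, 4 ✓, 5 ✓.
At position 6 the labels are {}, so ¬heat ∧ beep ∨ heat is false there. This is the first violation.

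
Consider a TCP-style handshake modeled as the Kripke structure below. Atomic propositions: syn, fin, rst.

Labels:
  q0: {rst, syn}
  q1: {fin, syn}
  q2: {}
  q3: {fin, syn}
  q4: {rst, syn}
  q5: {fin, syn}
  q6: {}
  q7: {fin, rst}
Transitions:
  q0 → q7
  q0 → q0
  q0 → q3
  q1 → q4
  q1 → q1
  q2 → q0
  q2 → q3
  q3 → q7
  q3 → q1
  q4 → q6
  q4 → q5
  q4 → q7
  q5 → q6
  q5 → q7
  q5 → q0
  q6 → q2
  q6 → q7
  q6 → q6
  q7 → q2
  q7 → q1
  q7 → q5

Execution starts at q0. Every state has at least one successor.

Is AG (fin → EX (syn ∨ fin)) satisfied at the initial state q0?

States satisfying fin → EX (syn ∨ fin): {q0, q1, q2, q3, q4, q5, q6, q7}.
States satisfying AG (fin → EX (syn ∨ fin)): {q0, q1, q2, q3, q4, q5, q6, q7}.
Every state reachable from q0 satisfies fin → EX (syn ∨ fin).
q0 ∈ Sat(AG (fin → EX (syn ∨ fin))).

Satisfied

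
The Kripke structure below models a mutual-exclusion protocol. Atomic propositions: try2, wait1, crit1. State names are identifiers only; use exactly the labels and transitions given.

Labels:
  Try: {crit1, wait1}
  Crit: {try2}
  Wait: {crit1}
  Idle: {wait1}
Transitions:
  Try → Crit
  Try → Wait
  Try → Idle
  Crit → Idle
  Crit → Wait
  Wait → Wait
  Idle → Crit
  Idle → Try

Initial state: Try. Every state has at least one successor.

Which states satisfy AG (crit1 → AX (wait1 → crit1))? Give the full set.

{Wait}

States satisfying crit1 → AX (wait1 → crit1): {Crit, Wait, Idle}.
States satisfying AG (crit1 → AX (wait1 → crit1)): {Wait}.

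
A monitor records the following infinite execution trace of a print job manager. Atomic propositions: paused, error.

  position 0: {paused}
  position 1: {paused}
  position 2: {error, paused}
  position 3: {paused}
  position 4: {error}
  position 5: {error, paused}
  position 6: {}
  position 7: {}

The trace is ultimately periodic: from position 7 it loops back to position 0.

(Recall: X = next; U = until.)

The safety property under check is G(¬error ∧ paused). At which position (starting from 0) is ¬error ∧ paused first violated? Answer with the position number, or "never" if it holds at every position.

2

Check ¬error ∧ paused at each position in order: 0 ✓, 1 ✓.
At position 2 the labels are {error, paused}, so ¬error ∧ paused is false there. This is the first violation.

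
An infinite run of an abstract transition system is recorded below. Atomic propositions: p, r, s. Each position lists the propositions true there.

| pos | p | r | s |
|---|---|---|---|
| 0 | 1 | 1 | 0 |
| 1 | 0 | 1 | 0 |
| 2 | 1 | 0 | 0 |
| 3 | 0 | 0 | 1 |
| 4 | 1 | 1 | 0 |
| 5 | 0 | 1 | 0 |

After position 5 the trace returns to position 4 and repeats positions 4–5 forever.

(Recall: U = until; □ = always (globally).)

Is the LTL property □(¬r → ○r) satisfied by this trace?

¬r → ○r must hold at every position from 0 onward. It fails at position 2, so □(¬r → ○r) is false.
Positions where ¬r holds: 2, 3.
Check ○r at each: 2→fails, 3→ok.

No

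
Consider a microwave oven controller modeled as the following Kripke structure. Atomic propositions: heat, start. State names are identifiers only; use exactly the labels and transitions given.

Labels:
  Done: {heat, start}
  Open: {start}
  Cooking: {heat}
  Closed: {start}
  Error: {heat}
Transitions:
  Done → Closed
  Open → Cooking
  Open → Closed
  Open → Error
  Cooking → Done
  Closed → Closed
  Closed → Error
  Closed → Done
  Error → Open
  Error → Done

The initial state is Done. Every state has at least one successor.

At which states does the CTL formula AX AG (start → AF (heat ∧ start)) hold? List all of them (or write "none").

States satisfying AG (start → AF (heat ∧ start)): ∅.
States satisfying AX AG (start → AF (heat ∧ start)): ∅.

none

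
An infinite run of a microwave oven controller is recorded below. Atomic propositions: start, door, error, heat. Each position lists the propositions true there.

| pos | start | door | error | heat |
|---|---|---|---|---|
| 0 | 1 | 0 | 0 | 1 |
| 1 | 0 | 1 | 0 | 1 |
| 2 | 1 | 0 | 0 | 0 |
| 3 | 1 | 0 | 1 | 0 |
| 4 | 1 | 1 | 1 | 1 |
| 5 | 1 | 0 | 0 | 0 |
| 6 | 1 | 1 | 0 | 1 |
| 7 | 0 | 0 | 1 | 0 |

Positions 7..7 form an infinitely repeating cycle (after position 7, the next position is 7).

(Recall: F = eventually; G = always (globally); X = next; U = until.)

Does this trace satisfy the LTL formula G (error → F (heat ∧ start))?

error → F (heat ∧ start) must hold at every position from 0 onward. It fails at position 7, so G (error → F (heat ∧ start)) is false.
Positions where error holds: 3, 4, 7.
Check F (heat ∧ start) at each: 3→ok, 4→ok, 7→fails.

Violated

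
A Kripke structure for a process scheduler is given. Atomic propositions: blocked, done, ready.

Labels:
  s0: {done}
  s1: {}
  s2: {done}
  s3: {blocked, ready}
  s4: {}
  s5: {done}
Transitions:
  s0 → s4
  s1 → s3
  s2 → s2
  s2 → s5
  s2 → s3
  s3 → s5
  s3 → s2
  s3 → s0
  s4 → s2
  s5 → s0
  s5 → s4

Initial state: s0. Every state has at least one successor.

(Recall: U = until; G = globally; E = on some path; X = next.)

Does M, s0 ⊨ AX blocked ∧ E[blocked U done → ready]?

States satisfying blocked: {s3}.
States satisfying AX blocked: {s1}.
States satisfying done → ready: {s1, s3, s4}.
States satisfying E[blocked U done → ready]: {s1, s3, s4}.
States satisfying AX blocked ∧ E[blocked U done → ready]: {s1}.
s0 ∉ Sat(AX blocked ∧ E[blocked U done → ready]).

No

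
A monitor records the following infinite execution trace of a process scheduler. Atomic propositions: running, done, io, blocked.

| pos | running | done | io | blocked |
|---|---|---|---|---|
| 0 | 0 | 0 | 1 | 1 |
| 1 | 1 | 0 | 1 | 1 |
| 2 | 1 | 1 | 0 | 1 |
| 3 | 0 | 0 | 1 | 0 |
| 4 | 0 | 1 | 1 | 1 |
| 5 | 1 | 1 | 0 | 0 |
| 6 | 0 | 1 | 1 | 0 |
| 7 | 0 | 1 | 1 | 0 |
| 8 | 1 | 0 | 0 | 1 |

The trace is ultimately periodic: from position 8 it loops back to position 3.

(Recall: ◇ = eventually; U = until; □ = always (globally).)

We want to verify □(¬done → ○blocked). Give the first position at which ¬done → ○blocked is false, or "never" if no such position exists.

8

Check ¬done → ○blocked at each position in order: 0 ✓, 1 ✓, 2 ✓, 3 ✓, 4 ✓, 5 ✓, 6 ✓, 7 ✓.
At position 8 the labels are {blocked, running} and the next position 3 has {io}, so ¬done → ○blocked is false there. This is the first violation.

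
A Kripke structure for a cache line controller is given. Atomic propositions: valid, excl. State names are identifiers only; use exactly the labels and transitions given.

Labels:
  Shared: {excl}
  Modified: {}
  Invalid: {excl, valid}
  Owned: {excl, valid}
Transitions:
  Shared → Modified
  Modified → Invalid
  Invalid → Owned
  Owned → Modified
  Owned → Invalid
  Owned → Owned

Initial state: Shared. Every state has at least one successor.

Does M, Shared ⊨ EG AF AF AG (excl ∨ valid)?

States satisfying AF AF AG (excl ∨ valid): ∅.
States satisfying EG AF AF AG (excl ∨ valid): ∅.
No suitable path/successor from Shared witnesses the formula.
Shared ∉ Sat(EG AF AF AG (excl ∨ valid)).

No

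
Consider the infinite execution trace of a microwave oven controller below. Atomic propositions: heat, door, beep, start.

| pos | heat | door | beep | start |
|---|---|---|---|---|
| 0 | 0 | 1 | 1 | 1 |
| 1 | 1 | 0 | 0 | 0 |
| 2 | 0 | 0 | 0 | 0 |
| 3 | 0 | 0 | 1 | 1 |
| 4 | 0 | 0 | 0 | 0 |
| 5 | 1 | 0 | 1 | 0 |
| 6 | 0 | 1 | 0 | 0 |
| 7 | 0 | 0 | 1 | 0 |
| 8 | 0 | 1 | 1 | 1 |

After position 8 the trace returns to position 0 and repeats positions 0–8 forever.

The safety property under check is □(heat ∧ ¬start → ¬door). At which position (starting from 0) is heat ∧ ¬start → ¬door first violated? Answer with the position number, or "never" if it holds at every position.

never

heat ∧ ¬start → ¬door holds at every position 0..8, and those are all the positions the trace ever visits, so the invariant □(heat ∧ ¬start → ¬door) is never violated.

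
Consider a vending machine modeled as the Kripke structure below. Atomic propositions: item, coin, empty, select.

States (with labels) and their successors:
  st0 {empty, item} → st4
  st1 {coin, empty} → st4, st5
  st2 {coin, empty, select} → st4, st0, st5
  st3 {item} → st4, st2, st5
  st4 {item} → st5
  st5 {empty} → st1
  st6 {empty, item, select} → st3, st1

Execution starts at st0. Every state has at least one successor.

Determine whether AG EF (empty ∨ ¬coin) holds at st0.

Satisfied

States satisfying EF (empty ∨ ¬coin): {st0, st1, st2, st3, st4, st5, st6}.
States satisfying AG EF (empty ∨ ¬coin): {st0, st1, st2, st3, st4, st5, st6}.
Every state reachable from st0 satisfies EF (empty ∨ ¬coin).
st0 ∈ Sat(AG EF (empty ∨ ¬coin)).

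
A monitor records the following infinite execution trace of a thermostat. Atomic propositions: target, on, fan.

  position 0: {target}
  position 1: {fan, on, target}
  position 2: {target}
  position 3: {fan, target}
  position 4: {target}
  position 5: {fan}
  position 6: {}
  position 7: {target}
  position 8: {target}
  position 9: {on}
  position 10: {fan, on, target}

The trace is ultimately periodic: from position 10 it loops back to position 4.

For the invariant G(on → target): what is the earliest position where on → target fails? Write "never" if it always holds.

Check on → target at each position in order: 0 ✓, 1 ✓, 2 ✓, 3 ✓, 4 ✓, 5 ✓, 6 ✓, 7 ✓, 8 ✓.
At position 9 the labels are {on}, so on → target is false there. This is the first violation.

9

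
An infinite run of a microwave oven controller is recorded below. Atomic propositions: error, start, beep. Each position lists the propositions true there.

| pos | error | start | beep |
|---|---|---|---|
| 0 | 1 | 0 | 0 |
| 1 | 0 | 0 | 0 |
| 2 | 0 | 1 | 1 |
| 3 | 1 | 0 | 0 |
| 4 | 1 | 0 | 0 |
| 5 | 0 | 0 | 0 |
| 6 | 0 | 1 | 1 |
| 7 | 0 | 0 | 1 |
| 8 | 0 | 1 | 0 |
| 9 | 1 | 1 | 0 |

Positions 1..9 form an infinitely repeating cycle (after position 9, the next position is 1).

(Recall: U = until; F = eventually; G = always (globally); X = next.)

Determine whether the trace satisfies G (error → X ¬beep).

Yes

error → X ¬beep holds at every position 0..9, and those are all positions ever visited, so G (error → X ¬beep) holds.
Positions where error holds: 0, 3, 4, 9.
Check X ¬beep at each: 0→ok, 3→ok, 4→ok, 9→ok.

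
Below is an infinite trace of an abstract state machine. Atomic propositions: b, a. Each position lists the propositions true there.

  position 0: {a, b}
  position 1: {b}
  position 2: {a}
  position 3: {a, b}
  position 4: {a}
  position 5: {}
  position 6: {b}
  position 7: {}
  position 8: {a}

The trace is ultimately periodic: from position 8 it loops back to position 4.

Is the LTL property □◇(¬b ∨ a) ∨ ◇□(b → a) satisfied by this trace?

◇(¬b ∨ a) holds at every position 0..8, and those are all positions ever visited, so □◇(¬b ∨ a) holds.
□(b → a) is false at every position 0..8, so it never becomes true and ◇□(b → a) fails.
At position 0: □◇(¬b ∨ a) is true; ◇□(b → a) is false; so □◇(¬b ∨ a) ∨ ◇□(b → a) is true.

Holds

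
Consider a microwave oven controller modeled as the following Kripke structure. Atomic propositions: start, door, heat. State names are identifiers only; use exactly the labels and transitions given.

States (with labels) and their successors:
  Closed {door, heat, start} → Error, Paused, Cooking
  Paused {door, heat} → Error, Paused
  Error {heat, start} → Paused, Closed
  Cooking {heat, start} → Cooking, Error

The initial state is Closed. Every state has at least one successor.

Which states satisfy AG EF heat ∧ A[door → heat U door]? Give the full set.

States satisfying EF heat: {Closed, Paused, Error, Cooking}.
States satisfying AG EF heat: {Closed, Paused, Error, Cooking}.
States satisfying door → heat: {Closed, Paused, Error, Cooking}.
States satisfying door: {Closed, Paused}.
States satisfying A[door → heat U door]: {Closed, Paused, Error}.
States satisfying AG EF heat ∧ A[door → heat U door]: {Closed, Paused, Error}.

{Closed, Paused, Error}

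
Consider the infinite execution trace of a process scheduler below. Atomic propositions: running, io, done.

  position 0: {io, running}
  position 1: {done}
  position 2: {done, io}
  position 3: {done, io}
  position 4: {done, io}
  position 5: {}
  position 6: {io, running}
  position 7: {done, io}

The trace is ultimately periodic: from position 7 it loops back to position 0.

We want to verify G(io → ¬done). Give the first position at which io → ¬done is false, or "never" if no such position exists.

2

Check io → ¬done at each position in order: 0 ✓, 1 ✓.
At position 2 the labels are {done, io}, so io → ¬done is false there. This is the first violation.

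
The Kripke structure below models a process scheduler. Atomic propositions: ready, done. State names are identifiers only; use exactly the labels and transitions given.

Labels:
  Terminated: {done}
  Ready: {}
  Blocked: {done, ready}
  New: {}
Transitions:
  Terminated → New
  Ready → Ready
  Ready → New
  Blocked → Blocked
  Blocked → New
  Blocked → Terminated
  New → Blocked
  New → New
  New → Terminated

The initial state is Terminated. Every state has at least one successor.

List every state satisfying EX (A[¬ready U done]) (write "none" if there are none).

{Blocked, New}

States satisfying A[¬ready U done]: {Terminated, Blocked}.
States satisfying EX (A[¬ready U done]): {Blocked, New}.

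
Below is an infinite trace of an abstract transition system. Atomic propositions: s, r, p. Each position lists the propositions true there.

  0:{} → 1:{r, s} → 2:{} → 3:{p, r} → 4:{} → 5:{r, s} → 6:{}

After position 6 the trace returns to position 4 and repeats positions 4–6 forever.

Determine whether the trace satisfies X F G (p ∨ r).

The position after 0 is 1; F G (p ∨ r) is false there.

No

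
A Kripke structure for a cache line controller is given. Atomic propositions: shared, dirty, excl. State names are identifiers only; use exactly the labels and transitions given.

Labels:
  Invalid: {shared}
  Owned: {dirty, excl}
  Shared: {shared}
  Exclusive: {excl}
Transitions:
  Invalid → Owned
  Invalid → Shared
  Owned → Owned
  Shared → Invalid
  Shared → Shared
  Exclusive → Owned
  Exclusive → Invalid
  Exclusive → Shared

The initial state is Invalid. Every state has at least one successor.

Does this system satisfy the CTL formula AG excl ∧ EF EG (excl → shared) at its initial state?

Violated

States satisfying excl: {Owned, Exclusive}.
States satisfying AG excl: {Owned}.
States satisfying EG (excl → shared): {Invalid, Shared}.
States satisfying EF EG (excl → shared): {Invalid, Shared, Exclusive}.
States satisfying AG excl ∧ EF EG (excl → shared): ∅.
Invalid ∉ Sat(AG excl ∧ EF EG (excl → shared)).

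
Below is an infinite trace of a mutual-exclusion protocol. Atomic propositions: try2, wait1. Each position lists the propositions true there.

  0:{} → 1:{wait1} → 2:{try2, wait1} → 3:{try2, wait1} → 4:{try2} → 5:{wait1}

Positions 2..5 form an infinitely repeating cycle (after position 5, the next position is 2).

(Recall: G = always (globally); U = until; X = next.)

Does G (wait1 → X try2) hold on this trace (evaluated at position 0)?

Satisfied

wait1 → X try2 holds at every position 0..5, and those are all positions ever visited, so G (wait1 → X try2) holds.
Positions where wait1 holds: 1, 2, 3, 5.
Check X try2 at each: 1→ok, 2→ok, 3→ok, 5→ok.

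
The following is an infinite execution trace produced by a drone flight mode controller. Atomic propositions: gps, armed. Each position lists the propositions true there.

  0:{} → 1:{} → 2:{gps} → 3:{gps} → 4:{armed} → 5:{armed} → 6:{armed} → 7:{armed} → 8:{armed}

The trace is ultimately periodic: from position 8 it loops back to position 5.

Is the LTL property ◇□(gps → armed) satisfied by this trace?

Holds

□(gps → armed) holds at position 4, which is reachable from 0, so ◇□(gps → armed) holds.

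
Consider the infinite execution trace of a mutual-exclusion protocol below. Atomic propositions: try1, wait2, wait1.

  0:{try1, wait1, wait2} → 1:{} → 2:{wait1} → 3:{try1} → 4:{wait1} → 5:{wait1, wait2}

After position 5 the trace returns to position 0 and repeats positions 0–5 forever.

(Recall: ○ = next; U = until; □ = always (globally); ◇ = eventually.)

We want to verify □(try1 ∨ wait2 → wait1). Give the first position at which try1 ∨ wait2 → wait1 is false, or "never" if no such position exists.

Check try1 ∨ wait2 → wait1 at each position in order: 0 ✓, 1 ✓, 2 ✓.
At position 3 the labels are {try1}, so try1 ∨ wait2 → wait1 is false there. This is the first violation.

3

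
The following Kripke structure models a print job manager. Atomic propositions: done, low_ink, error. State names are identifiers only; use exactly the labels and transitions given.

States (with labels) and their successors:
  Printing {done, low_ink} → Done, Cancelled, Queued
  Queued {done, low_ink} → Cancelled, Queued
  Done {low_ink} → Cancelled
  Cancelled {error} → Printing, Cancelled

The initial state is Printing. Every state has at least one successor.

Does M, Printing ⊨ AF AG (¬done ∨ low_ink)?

States satisfying AG (¬done ∨ low_ink): {Printing, Queued, Done, Cancelled}.
States satisfying AF AG (¬done ∨ low_ink): {Printing, Queued, Done, Cancelled}.
Printing ∈ Sat(AF AG (¬done ∨ low_ink)).

Yes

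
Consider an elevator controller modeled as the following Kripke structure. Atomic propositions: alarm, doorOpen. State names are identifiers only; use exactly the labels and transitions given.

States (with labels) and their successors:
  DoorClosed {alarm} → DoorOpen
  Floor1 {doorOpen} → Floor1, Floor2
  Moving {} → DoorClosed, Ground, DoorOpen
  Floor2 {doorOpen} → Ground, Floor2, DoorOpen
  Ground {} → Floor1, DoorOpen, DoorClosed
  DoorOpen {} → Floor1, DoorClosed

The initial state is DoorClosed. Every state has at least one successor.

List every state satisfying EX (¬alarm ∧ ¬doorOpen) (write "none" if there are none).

States satisfying ¬alarm ∧ ¬doorOpen: {Moving, Ground, DoorOpen}.
States satisfying EX (¬alarm ∧ ¬doorOpen): {DoorClosed, Moving, Floor2, Ground}.

{DoorClosed, Moving, Floor2, Ground}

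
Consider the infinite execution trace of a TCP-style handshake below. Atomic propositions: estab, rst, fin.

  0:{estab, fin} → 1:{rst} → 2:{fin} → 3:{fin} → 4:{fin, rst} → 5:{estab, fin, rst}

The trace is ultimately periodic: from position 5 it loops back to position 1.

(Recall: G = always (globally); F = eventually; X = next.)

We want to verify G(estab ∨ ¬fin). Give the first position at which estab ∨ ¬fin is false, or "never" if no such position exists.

Check estab ∨ ¬fin at each position in order: 0 ✓, 1 ✓.
At position 2 the labels are {fin}, so estab ∨ ¬fin is false there. This is the first violation.

2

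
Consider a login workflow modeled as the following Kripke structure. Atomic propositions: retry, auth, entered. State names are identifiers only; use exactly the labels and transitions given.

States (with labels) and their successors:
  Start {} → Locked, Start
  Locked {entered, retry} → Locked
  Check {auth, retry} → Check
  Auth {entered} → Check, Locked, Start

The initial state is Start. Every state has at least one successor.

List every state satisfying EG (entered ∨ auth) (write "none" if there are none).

{Locked, Check, Auth}

States satisfying entered ∨ auth: {Locked, Check, Auth}.
States satisfying EG (entered ∨ auth): {Locked, Check, Auth}.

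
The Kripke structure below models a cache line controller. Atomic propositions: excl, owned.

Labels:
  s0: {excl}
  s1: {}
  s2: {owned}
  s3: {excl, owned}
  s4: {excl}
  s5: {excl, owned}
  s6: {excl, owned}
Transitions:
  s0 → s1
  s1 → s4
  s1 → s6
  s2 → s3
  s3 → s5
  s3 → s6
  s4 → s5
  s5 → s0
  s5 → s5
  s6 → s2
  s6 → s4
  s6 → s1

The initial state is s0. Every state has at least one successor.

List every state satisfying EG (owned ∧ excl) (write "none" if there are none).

{s3, s5}

States satisfying owned ∧ excl: {s3, s5, s6}.
States satisfying EG (owned ∧ excl): {s3, s5}.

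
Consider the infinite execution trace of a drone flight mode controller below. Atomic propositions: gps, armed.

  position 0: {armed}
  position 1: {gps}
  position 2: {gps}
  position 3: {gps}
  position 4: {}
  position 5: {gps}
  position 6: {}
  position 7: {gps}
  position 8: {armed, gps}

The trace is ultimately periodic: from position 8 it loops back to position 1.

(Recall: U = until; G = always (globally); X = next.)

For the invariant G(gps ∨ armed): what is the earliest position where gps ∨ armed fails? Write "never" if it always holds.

Check gps ∨ armed at each position in order: 0 ✓, 1 ✓, 2 ✓, 3 ✓.
At position 4 the labels are {}, so gps ∨ armed is false there. This is the first violation.

4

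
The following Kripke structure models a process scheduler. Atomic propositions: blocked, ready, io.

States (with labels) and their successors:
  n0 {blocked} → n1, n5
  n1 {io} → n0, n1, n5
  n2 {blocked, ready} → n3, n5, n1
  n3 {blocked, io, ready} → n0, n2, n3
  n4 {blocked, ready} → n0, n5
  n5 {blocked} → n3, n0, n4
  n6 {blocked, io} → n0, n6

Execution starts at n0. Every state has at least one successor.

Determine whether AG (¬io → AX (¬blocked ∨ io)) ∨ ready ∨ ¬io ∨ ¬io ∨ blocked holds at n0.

States satisfying ¬io → AX (¬blocked ∨ io): {n1, n3, n6}.
States satisfying AG (¬io → AX (¬blocked ∨ io)): ∅.
States satisfying ¬io: {n0, n2, n4, n5}.
States satisfying ready ∨ ¬io: {n0, n2, n3, n4, n5}.
States satisfying ¬io ∨ blocked: {n0, n2, n3, n4, n5, n6}.
States satisfying ready ∨ ¬io ∨ ¬io ∨ blocked: {n0, n2, n3, n4, n5, n6}.
States satisfying AG (¬io → AX (¬blocked ∨ io)) ∨ ready ∨ ¬io ∨ ¬io ∨ blocked: {n0, n2, n3, n4, n5, n6}.
n0 ∈ Sat(AG (¬io → AX (¬blocked ∨ io)) ∨ ready ∨ ¬io ∨ ¬io ∨ blocked).

Satisfied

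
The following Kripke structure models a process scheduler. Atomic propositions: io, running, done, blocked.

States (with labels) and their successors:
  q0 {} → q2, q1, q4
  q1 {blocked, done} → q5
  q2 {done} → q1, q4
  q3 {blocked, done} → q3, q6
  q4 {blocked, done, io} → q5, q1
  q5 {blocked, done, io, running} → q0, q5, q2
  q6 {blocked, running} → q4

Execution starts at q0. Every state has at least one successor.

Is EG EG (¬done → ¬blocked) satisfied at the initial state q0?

States satisfying EG (¬done → ¬blocked): {q0, q1, q2, q3, q4, q5}.
States satisfying EG EG (¬done → ¬blocked): {q0, q1, q2, q3, q4, q5}.
q0 ∈ Sat(EG EG (¬done → ¬blocked)).

Yes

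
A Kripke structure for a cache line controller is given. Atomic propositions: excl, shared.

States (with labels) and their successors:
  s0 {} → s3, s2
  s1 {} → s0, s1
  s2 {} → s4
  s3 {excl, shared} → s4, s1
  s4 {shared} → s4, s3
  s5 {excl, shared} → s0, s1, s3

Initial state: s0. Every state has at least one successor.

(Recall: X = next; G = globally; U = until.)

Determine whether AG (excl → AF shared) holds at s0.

Satisfied

States satisfying excl → AF shared: {s0, s1, s2, s3, s4, s5}.
States satisfying AG (excl → AF shared): {s0, s1, s2, s3, s4, s5}.
Every state reachable from s0 satisfies excl → AF shared.
s0 ∈ Sat(AG (excl → AF shared)).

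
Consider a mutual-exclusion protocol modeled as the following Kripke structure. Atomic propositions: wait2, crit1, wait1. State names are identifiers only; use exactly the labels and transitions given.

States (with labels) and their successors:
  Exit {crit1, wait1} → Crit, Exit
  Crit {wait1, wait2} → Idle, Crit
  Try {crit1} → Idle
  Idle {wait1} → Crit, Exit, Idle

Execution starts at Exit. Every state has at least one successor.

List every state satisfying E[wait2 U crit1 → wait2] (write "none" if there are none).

{Crit, Idle}

States satisfying wait2: {Crit}.
States satisfying crit1 → wait2: {Crit, Idle}.
States satisfying E[wait2 U crit1 → wait2]: {Crit, Idle}.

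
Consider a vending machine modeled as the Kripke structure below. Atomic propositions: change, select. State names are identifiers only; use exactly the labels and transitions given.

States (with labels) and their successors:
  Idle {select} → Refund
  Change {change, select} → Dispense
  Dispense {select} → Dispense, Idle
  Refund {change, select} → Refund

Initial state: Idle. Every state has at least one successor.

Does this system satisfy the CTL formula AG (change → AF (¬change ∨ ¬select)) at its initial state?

States satisfying change → AF (¬change ∨ ¬select): {Idle, Change, Dispense}.
States satisfying AG (change → AF (¬change ∨ ¬select)): ∅.
Refund is reachable from Idle and violates change → AF (¬change ∨ ¬select), so AG fails at Idle.
Idle ∉ Sat(AG (change → AF (¬change ∨ ¬select))).

Does not hold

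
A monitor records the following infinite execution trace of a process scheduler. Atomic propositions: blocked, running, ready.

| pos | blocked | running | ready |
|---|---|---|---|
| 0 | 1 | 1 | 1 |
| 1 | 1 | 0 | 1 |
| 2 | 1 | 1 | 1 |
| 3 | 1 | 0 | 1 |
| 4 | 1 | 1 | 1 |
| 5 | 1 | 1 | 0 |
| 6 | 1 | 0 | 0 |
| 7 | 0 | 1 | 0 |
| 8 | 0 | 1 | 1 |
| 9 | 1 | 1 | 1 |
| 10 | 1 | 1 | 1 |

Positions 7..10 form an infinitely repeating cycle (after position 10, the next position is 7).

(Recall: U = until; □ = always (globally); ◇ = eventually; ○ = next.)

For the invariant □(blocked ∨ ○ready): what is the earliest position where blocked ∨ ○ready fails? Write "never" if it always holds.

blocked ∨ ○ready holds at every position 0..10, and those are all the positions the trace ever visits, so the invariant □(blocked ∨ ○ready) is never violated.

never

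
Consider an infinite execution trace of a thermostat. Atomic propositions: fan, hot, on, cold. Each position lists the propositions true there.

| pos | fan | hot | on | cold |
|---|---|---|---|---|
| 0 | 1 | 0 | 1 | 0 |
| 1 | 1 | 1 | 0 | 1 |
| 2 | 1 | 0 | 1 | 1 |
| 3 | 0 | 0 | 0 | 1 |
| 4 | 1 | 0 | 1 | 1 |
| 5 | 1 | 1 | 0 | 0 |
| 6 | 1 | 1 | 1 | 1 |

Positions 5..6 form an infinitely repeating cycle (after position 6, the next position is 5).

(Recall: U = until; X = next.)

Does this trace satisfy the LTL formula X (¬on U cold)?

The position after 0 is 1; ¬on U cold is true there.

Holds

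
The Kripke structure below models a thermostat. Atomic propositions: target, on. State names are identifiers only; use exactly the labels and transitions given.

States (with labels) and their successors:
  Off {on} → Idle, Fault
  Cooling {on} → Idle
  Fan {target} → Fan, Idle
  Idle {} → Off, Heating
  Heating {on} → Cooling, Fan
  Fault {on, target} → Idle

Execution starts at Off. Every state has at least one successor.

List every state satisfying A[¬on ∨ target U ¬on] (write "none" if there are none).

States satisfying ¬on ∨ target: {Fan, Idle, Fault}.
States satisfying ¬on: {Fan, Idle}.
States satisfying A[¬on ∨ target U ¬on]: {Fan, Idle, Fault}.

{Fan, Idle, Fault}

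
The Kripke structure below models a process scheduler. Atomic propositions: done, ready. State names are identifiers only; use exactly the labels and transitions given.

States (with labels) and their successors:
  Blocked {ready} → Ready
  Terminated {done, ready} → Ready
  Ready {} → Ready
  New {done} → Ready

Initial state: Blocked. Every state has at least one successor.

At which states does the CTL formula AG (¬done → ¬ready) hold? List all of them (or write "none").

{Terminated, Ready, New}

States satisfying ¬done → ¬ready: {Terminated, Ready, New}.
States satisfying AG (¬done → ¬ready): {Terminated, Ready, New}.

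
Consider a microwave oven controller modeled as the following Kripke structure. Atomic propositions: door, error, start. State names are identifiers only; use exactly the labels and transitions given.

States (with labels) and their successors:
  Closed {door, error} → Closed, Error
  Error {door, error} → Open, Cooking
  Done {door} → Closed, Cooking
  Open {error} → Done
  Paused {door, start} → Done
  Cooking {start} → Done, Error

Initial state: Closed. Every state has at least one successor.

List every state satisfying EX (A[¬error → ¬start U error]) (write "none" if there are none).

{Closed, Error, Done, Cooking}

States satisfying A[¬error → ¬start U error]: {Closed, Error, Open}.
States satisfying EX (A[¬error → ¬start U error]): {Closed, Error, Done, Cooking}.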